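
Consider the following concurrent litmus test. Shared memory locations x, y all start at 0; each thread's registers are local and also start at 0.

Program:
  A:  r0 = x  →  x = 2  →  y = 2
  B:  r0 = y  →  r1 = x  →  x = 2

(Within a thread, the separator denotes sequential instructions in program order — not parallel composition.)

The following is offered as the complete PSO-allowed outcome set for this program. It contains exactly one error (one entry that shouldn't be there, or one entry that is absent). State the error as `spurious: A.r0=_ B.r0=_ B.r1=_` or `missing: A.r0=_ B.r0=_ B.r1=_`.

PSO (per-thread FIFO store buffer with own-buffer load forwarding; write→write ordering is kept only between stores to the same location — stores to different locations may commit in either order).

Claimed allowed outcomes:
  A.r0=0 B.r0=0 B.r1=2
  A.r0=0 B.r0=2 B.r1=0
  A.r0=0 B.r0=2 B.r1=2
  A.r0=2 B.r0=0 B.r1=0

outcome vector order: (A.r0,B.r0,B.r1)
PSO: 5 outcomes — {000, 002, 020, 022, 200}
PSO∖claimed = {000}

missing: A.r0=0 B.r0=0 B.r1=0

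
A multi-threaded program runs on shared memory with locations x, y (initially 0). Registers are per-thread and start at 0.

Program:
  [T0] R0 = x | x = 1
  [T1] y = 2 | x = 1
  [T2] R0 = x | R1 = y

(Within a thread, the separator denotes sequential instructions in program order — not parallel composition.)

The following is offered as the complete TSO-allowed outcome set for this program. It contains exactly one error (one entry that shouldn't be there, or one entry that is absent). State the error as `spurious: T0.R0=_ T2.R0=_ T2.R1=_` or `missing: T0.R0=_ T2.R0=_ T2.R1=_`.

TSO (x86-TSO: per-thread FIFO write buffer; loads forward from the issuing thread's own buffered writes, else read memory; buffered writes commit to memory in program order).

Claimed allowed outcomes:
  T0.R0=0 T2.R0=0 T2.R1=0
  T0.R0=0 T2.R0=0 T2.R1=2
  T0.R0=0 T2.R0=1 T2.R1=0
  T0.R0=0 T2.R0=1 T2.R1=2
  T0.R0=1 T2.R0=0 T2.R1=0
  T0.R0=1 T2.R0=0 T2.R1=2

missing: T0.R0=1 T2.R0=1 T2.R1=2

outcome vector order: (T0.R0,T2.R0,T2.R1)
TSO (7): (0,0,0), (0,0,2), (0,1,0), (0,1,2), (1,0,0), (1,0,2), (1,1,2)
TSO∖claimed = {(1,1,2)}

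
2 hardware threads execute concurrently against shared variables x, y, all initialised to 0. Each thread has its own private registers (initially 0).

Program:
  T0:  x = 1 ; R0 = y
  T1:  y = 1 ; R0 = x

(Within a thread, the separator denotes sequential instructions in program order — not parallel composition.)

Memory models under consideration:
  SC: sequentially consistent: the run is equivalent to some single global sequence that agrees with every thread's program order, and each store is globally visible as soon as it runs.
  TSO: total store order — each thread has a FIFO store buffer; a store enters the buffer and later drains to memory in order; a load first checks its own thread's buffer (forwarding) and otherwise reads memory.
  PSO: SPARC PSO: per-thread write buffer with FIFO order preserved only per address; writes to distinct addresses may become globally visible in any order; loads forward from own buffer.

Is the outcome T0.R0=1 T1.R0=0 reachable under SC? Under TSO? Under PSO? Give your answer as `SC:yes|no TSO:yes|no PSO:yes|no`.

outcome vector order: (T0.R0,T1.R0)
SC (3): <0 1>, <1 0>, <1 1>
TSO (4): <0 0>, <0 1>, <1 0>, <1 1>
PSO (4): <0 0>, <0 1>, <1 0>, <1 1>
target <1 0> ∈ {SC,TSO,PSO}

SC:yes TSO:yes PSO:yes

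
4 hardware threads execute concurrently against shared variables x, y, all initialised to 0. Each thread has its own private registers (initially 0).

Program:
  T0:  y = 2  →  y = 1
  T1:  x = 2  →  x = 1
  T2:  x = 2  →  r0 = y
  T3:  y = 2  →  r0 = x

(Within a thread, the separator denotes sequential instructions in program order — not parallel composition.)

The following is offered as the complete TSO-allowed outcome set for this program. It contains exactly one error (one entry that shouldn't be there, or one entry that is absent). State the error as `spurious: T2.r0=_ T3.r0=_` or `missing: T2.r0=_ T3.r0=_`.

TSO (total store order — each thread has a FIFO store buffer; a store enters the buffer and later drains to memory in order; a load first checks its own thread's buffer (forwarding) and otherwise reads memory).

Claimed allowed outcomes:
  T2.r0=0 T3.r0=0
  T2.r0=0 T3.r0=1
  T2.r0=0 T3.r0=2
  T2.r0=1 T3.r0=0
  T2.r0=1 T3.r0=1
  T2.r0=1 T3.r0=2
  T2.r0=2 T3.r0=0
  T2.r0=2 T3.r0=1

outcome vector order: (T2.r0,T3.r0)
TSO: 9 outcomes — {(0,0); (0,1); (0,2); (1,0); (1,1); (1,2); (2,0); (2,1); (2,2)}
TSO∖claimed = {(2,2)}

missing: T2.r0=2 T3.r0=2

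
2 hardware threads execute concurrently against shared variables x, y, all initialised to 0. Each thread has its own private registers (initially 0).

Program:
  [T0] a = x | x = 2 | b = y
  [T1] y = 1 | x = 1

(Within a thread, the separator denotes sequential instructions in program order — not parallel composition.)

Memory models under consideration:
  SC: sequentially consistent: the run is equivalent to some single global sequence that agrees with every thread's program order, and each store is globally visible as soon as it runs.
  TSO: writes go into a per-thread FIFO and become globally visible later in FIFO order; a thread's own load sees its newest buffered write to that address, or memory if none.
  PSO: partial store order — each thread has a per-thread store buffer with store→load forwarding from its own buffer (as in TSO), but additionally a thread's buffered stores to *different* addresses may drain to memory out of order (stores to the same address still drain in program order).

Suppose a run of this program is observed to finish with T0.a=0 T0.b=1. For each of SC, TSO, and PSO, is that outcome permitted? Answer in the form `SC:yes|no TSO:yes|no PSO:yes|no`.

SC:yes TSO:yes PSO:yes

outcome vector order: (T0.a,T0.b)
[SC] allowed = {<0 0> <0 1> <1 1>}
[TSO] allowed = {<0 0> <0 1> <1 1>}
[PSO] allowed = {<0 0> <0 1> <1 0> <1 1>}
target <0 1> ∈ {SC,TSO,PSO}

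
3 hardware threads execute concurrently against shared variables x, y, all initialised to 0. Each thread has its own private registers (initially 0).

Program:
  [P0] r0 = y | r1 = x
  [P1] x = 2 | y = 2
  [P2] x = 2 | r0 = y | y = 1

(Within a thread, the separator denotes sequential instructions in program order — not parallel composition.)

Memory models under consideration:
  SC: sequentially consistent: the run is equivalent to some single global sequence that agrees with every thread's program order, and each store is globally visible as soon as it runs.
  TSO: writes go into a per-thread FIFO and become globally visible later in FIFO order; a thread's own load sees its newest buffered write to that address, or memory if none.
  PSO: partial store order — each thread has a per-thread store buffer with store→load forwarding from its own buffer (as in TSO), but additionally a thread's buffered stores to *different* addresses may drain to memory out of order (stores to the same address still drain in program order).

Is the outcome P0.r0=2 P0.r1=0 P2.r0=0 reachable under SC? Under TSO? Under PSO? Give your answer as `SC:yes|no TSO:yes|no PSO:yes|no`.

SC:no TSO:no PSO:yes

outcome vector order: (P0.r0,P0.r1,P2.r0)
[SC] allowed = {<0 0 0>; <0 0 2>; <0 2 0>; <0 2 2>; <1 2 0>; <1 2 2>; <2 2 0>; <2 2 2>}
[TSO] allowed = {<0 0 0>; <0 0 2>; <0 2 0>; <0 2 2>; <1 2 0>; <1 2 2>; <2 2 0>; <2 2 2>}
[PSO] allowed = {<0 0 0>; <0 0 2>; <0 2 0>; <0 2 2>; <1 0 0>; <1 0 2>; <1 2 0>; <1 2 2>; <2 0 0>; <2 0 2>; <2 2 0>; <2 2 2>}
target <2 0 0> ∈ {PSO}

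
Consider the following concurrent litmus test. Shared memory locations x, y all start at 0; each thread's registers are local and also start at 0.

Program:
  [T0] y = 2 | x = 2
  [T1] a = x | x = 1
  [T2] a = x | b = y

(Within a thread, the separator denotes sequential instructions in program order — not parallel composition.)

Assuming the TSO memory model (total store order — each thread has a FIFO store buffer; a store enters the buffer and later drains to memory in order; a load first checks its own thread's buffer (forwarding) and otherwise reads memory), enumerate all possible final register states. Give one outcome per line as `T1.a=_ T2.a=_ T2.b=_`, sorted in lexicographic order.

outcome vector order: (T1.a,T2.a,T2.b)
|TSO outcomes| = 9

T1.a=0 T2.a=0 T2.b=0
T1.a=0 T2.a=0 T2.b=2
T1.a=0 T2.a=1 T2.b=0
T1.a=0 T2.a=1 T2.b=2
T1.a=0 T2.a=2 T2.b=2
T1.a=2 T2.a=0 T2.b=0
T1.a=2 T2.a=0 T2.b=2
T1.a=2 T2.a=1 T2.b=2
T1.a=2 T2.a=2 T2.b=2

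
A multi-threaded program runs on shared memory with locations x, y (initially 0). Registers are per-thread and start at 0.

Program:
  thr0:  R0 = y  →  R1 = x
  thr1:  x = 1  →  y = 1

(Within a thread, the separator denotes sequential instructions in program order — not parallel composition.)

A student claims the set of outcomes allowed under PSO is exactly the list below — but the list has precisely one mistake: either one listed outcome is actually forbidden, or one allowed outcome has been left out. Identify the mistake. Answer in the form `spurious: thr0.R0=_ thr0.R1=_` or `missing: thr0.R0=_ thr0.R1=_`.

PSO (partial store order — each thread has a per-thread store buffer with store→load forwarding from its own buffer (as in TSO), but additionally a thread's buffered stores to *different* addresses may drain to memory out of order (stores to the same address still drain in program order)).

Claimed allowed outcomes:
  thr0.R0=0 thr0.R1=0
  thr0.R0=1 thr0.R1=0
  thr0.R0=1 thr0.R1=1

outcome vector order: (thr0.R0,thr0.R1)
PSO: 4 outcomes — {<0 0>, <0 1>, <1 0>, <1 1>}
PSO∖claimed = {<0 1>}

missing: thr0.R0=0 thr0.R1=1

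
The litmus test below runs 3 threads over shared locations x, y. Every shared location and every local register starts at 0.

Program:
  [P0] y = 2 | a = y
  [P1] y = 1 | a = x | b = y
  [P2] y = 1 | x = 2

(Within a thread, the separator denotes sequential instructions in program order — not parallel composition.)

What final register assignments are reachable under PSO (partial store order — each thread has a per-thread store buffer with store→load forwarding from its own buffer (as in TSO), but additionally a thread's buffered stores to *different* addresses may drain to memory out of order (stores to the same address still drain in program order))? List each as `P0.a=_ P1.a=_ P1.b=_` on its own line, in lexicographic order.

outcome vector order: (P0.a,P1.a,P1.b)
|PSO outcomes| = 8

P0.a=1 P1.a=0 P1.b=1
P0.a=1 P1.a=0 P1.b=2
P0.a=1 P1.a=2 P1.b=1
P0.a=1 P1.a=2 P1.b=2
P0.a=2 P1.a=0 P1.b=1
P0.a=2 P1.a=0 P1.b=2
P0.a=2 P1.a=2 P1.b=1
P0.a=2 P1.a=2 P1.b=2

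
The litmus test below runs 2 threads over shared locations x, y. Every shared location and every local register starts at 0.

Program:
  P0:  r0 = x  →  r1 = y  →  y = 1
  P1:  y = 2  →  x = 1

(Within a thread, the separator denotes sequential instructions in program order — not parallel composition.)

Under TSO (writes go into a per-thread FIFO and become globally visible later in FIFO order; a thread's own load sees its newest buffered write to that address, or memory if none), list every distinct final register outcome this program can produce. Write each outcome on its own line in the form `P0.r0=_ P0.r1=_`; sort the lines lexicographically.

P0.r0=0 P0.r1=0
P0.r0=0 P0.r1=2
P0.r0=1 P0.r1=2

outcome vector order: (P0.r0,P0.r1)
|TSO outcomes| = 3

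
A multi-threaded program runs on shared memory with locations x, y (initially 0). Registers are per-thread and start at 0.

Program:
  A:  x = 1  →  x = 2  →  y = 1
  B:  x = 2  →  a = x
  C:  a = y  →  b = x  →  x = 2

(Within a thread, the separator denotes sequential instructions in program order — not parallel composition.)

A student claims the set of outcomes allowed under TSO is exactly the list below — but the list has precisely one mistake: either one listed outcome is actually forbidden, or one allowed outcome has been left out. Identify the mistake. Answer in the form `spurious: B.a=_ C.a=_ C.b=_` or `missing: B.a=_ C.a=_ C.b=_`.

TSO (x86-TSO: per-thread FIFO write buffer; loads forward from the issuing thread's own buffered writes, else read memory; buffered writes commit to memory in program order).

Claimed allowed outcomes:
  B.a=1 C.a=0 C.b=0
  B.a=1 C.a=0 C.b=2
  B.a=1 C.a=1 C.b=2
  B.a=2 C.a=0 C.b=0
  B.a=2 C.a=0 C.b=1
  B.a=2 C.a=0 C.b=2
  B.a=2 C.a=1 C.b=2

outcome vector order: (B.a,C.a,C.b)
TSO (8): 1/0/0; 1/0/1; 1/0/2; 1/1/2; 2/0/0; 2/0/1; 2/0/2; 2/1/2
TSO∖claimed = {1/0/1}

missing: B.a=1 C.a=0 C.b=1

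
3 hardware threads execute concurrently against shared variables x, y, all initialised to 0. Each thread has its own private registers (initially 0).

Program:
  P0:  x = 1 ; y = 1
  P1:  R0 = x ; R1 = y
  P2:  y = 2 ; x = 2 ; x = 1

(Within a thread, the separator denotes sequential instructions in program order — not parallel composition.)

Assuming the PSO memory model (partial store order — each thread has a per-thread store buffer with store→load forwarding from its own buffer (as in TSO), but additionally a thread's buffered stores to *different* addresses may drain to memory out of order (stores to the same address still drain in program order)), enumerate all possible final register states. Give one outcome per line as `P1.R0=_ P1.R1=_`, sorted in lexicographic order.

P1.R0=0 P1.R1=0
P1.R0=0 P1.R1=1
P1.R0=0 P1.R1=2
P1.R0=1 P1.R1=0
P1.R0=1 P1.R1=1
P1.R0=1 P1.R1=2
P1.R0=2 P1.R1=0
P1.R0=2 P1.R1=1
P1.R0=2 P1.R1=2

outcome vector order: (P1.R0,P1.R1)
|PSO outcomes| = 9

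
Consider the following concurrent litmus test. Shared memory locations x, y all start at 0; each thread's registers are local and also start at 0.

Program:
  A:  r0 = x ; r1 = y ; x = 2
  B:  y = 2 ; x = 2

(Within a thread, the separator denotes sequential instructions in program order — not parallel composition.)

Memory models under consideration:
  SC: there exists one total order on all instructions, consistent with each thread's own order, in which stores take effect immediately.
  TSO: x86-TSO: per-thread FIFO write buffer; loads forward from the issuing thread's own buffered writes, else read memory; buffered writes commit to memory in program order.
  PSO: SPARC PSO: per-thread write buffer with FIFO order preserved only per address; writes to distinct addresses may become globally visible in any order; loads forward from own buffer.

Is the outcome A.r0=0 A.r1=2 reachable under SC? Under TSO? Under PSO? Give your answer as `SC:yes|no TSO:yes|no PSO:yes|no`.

SC:yes TSO:yes PSO:yes

outcome vector order: (A.r0,A.r1)
under SC → <0 0> <0 2> <2 2>
under TSO → <0 0> <0 2> <2 2>
under PSO → <0 0> <0 2> <2 0> <2 2>
target <0 2> ∈ {SC,TSO,PSO}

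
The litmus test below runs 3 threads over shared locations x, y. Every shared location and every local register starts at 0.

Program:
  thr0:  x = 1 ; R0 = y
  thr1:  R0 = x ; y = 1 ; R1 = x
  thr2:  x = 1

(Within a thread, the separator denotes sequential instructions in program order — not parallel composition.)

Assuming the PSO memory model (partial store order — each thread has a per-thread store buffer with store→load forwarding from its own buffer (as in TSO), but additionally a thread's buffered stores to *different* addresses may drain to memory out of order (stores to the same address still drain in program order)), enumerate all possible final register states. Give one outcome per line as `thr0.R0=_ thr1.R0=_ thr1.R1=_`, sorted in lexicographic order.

thr0.R0=0 thr1.R0=0 thr1.R1=0
thr0.R0=0 thr1.R0=0 thr1.R1=1
thr0.R0=0 thr1.R0=1 thr1.R1=1
thr0.R0=1 thr1.R0=0 thr1.R1=0
thr0.R0=1 thr1.R0=0 thr1.R1=1
thr0.R0=1 thr1.R0=1 thr1.R1=1

outcome vector order: (thr0.R0,thr1.R0,thr1.R1)
|PSO outcomes| = 6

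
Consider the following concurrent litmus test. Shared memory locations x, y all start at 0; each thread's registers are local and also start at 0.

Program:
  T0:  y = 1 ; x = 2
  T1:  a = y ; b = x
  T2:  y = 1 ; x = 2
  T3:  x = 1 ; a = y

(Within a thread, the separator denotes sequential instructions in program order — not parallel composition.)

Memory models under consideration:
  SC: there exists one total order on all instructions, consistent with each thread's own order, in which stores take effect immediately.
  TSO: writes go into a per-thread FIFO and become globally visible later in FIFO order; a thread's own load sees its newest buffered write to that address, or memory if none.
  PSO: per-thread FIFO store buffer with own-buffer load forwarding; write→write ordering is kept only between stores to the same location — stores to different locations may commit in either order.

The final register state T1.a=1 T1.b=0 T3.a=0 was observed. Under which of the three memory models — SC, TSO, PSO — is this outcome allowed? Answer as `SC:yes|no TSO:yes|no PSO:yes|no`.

outcome vector order: (T1.a,T1.b,T3.a)
SC (11): <0 0 0>, <0 0 1>, <0 1 0>, <0 1 1>, <0 2 0>, <0 2 1>, <1 0 1>, <1 1 0>, <1 1 1>, <1 2 0>, <1 2 1>
TSO (12): <0 0 0>, <0 0 1>, <0 1 0>, <0 1 1>, <0 2 0>, <0 2 1>, <1 0 0>, <1 0 1>, <1 1 0>, <1 1 1>, <1 2 0>, <1 2 1>
PSO (12): <0 0 0>, <0 0 1>, <0 1 0>, <0 1 1>, <0 2 0>, <0 2 1>, <1 0 0>, <1 0 1>, <1 1 0>, <1 1 1>, <1 2 0>, <1 2 1>
target <1 0 0> ∈ {TSO,PSO}

SC:no TSO:yes PSO:yes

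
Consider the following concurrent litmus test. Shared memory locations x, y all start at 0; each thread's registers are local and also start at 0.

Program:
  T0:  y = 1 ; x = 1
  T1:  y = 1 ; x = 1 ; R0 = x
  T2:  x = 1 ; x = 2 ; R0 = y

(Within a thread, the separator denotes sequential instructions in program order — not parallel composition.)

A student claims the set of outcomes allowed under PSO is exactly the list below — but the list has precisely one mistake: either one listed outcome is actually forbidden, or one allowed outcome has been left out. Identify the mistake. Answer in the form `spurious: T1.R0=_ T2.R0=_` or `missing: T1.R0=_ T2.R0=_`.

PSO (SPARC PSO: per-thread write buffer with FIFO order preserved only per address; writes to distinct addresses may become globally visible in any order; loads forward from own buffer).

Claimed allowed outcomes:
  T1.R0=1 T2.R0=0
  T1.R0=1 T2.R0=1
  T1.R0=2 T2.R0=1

outcome vector order: (T1.R0,T2.R0)
[PSO] allowed = {<1 0>, <1 1>, <2 0>, <2 1>}
PSO∖claimed = {<2 0>}

missing: T1.R0=2 T2.R0=0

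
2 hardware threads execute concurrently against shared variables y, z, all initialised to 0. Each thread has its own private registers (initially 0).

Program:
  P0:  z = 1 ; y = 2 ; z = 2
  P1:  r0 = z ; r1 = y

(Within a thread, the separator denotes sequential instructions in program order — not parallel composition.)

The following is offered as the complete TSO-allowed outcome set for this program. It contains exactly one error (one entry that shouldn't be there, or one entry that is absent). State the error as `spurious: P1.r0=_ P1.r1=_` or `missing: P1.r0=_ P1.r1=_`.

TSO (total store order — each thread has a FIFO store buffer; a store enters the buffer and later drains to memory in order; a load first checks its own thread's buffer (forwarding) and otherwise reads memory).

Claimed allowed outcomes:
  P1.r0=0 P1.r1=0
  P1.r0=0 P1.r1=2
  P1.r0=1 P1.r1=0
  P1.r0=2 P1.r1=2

missing: P1.r0=1 P1.r1=2

outcome vector order: (P1.r0,P1.r1)
TSO (5): (0,0), (0,2), (1,0), (1,2), (2,2)
TSO∖claimed = {(1,2)}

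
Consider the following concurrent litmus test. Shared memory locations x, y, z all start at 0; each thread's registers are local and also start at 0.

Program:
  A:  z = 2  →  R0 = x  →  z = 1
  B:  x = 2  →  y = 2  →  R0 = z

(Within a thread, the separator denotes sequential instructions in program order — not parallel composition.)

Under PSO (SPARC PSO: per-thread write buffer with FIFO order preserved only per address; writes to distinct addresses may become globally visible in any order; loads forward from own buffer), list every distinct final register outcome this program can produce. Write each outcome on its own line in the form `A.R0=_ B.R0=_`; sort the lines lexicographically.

A.R0=0 B.R0=0
A.R0=0 B.R0=1
A.R0=0 B.R0=2
A.R0=2 B.R0=0
A.R0=2 B.R0=1
A.R0=2 B.R0=2

outcome vector order: (A.R0,B.R0)
|PSO outcomes| = 6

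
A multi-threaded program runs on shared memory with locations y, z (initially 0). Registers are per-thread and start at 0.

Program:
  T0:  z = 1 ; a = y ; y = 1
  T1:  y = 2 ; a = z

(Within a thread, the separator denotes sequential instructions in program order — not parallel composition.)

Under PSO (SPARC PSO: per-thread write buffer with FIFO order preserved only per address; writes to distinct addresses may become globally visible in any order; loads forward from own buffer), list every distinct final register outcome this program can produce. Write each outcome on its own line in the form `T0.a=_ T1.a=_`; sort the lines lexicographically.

outcome vector order: (T0.a,T1.a)
|PSO outcomes| = 4

T0.a=0 T1.a=0
T0.a=0 T1.a=1
T0.a=2 T1.a=0
T0.a=2 T1.a=1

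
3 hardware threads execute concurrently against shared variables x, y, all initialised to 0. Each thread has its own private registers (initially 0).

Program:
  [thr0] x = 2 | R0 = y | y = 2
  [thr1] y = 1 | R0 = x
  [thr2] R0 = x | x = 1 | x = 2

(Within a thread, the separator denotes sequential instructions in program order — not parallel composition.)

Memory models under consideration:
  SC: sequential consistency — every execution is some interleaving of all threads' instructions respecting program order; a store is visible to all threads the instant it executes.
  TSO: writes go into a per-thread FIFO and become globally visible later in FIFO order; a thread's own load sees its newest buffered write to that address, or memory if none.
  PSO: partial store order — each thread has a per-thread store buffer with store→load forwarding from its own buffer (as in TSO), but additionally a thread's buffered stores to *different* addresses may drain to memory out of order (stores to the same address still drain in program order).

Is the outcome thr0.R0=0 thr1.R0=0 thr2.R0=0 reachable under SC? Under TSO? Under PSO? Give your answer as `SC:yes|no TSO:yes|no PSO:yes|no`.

outcome vector order: (thr0.R0,thr1.R0,thr2.R0)
SC (10): 010 012 020 022 100 102 110 112 120 122
TSO (12): 000 002 010 012 020 022 100 102 110 112 120 122
PSO (12): 000 002 010 012 020 022 100 102 110 112 120 122
target 000 ∈ {TSO,PSO}

SC:no TSO:yes PSO:yes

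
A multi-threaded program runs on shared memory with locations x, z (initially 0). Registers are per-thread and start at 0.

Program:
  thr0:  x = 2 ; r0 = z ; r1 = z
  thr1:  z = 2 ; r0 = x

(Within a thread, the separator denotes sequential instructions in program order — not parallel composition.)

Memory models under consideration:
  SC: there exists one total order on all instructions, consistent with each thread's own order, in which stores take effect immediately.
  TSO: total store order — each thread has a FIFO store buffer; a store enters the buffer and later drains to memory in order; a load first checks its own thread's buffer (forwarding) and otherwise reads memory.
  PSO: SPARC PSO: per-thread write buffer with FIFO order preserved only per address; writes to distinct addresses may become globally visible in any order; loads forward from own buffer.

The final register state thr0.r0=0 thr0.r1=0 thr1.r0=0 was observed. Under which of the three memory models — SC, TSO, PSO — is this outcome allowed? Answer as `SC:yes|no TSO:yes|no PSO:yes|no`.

SC:no TSO:yes PSO:yes

outcome vector order: (thr0.r0,thr0.r1,thr1.r0)
under SC → 0/0/2; 0/2/2; 2/2/0; 2/2/2
under TSO → 0/0/0; 0/0/2; 0/2/0; 0/2/2; 2/2/0; 2/2/2
under PSO → 0/0/0; 0/0/2; 0/2/0; 0/2/2; 2/2/0; 2/2/2
target 0/0/0 ∈ {TSO,PSO}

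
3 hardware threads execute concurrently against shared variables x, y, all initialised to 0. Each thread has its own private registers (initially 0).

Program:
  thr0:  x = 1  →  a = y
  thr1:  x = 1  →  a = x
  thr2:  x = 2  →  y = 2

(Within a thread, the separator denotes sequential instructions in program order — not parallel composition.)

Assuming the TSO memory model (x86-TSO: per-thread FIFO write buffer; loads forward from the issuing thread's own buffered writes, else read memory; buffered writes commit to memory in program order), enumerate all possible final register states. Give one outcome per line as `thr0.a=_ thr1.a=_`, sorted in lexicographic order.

outcome vector order: (thr0.a,thr1.a)
|TSO outcomes| = 4

thr0.a=0 thr1.a=1
thr0.a=0 thr1.a=2
thr0.a=2 thr1.a=1
thr0.a=2 thr1.a=2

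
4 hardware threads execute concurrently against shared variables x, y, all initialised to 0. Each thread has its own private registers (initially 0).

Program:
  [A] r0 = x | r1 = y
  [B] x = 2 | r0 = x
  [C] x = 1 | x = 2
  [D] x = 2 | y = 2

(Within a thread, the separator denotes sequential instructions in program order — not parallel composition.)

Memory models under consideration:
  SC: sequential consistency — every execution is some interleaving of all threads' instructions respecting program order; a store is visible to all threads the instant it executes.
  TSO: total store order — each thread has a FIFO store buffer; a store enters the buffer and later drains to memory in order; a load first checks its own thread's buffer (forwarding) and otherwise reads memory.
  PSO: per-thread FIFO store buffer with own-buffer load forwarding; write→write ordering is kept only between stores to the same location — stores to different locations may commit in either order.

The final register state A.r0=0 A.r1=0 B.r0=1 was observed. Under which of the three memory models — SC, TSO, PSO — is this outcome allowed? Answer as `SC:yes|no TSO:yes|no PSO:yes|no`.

SC:yes TSO:yes PSO:yes

outcome vector order: (A.r0,A.r1,B.r0)
[SC] allowed = {0/0/1; 0/0/2; 0/2/1; 0/2/2; 1/0/1; 1/0/2; 1/2/1; 1/2/2; 2/0/1; 2/0/2; 2/2/1; 2/2/2}
[TSO] allowed = {0/0/1; 0/0/2; 0/2/1; 0/2/2; 1/0/1; 1/0/2; 1/2/1; 1/2/2; 2/0/1; 2/0/2; 2/2/1; 2/2/2}
[PSO] allowed = {0/0/1; 0/0/2; 0/2/1; 0/2/2; 1/0/1; 1/0/2; 1/2/1; 1/2/2; 2/0/1; 2/0/2; 2/2/1; 2/2/2}
target 0/0/1 ∈ {SC,TSO,PSO}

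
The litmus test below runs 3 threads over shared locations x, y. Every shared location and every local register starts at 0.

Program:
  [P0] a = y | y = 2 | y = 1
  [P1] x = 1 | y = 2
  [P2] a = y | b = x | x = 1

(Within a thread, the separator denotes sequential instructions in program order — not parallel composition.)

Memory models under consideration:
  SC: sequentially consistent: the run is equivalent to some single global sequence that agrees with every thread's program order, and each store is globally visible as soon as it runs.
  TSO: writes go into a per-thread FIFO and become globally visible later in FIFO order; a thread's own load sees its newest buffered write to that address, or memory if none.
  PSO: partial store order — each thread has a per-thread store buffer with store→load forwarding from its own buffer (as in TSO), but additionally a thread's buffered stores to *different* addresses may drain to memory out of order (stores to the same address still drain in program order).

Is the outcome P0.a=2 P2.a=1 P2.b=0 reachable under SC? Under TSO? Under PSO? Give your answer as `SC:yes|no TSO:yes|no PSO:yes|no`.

SC:no TSO:no PSO:yes

outcome vector order: (P0.a,P2.a,P2.b)
SC (10): (0,0,0); (0,0,1); (0,1,0); (0,1,1); (0,2,0); (0,2,1); (2,0,0); (2,0,1); (2,1,1); (2,2,1)
TSO (10): (0,0,0); (0,0,1); (0,1,0); (0,1,1); (0,2,0); (0,2,1); (2,0,0); (2,0,1); (2,1,1); (2,2,1)
PSO (12): (0,0,0); (0,0,1); (0,1,0); (0,1,1); (0,2,0); (0,2,1); (2,0,0); (2,0,1); (2,1,0); (2,1,1); (2,2,0); (2,2,1)
target (2,1,0) ∈ {PSO}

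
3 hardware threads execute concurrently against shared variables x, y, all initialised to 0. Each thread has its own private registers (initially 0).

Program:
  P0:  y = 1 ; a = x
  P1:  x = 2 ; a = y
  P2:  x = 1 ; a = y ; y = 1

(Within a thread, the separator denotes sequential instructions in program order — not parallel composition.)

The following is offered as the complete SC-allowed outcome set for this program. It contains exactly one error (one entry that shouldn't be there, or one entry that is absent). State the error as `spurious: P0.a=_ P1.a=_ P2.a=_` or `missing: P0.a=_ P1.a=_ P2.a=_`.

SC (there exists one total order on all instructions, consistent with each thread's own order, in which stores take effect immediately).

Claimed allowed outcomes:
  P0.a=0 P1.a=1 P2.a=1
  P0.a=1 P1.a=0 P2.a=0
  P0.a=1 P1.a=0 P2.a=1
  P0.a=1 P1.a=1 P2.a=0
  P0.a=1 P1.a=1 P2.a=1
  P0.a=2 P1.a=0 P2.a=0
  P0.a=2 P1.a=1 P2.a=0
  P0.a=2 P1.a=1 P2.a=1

outcome vector order: (P0.a,P1.a,P2.a)
[SC] allowed = {<0 1 1>; <1 0 0>; <1 0 1>; <1 1 0>; <1 1 1>; <2 0 0>; <2 0 1>; <2 1 0>; <2 1 1>}
SC∖claimed = {<2 0 1>}

missing: P0.a=2 P1.a=0 P2.a=1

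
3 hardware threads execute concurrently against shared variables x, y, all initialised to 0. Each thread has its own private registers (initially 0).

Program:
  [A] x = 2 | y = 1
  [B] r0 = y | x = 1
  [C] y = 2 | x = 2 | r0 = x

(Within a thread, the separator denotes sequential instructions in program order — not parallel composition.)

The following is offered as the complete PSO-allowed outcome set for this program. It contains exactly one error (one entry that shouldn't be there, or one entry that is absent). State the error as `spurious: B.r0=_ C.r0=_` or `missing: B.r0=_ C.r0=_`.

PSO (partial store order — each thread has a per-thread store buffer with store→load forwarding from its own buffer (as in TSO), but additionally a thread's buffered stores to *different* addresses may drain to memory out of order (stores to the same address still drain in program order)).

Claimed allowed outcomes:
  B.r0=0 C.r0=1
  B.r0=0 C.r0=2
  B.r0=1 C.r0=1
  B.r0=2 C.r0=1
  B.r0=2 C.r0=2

missing: B.r0=1 C.r0=2

outcome vector order: (B.r0,C.r0)
under PSO → <0 1>, <0 2>, <1 1>, <1 2>, <2 1>, <2 2>
PSO∖claimed = {<1 2>}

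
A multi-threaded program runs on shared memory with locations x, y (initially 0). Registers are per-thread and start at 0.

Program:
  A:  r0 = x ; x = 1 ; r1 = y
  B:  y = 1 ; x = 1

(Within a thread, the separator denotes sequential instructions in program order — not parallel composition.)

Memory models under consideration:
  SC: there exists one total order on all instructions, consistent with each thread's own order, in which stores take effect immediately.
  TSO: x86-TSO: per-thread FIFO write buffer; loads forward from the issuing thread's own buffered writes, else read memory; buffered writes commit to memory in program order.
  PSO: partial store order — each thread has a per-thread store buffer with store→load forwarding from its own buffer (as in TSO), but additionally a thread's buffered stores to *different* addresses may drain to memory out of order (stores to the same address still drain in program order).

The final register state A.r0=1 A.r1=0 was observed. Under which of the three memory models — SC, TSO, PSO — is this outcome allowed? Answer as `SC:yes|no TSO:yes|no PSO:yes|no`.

outcome vector order: (A.r0,A.r1)
[SC] allowed = {(0,0) (0,1) (1,1)}
[TSO] allowed = {(0,0) (0,1) (1,1)}
[PSO] allowed = {(0,0) (0,1) (1,0) (1,1)}
target (1,0) ∈ {PSO}

SC:no TSO:no PSO:yes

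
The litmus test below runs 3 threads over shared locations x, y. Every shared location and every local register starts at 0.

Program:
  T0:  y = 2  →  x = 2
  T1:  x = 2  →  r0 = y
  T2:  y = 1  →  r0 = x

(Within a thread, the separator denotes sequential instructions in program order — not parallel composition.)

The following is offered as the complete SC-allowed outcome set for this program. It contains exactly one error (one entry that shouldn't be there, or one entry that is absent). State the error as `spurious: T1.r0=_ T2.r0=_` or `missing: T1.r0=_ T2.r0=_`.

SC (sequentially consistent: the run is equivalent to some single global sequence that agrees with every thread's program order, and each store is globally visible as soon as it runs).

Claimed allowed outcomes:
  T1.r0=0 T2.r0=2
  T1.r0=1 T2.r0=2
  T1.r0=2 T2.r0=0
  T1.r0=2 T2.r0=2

missing: T1.r0=1 T2.r0=0

outcome vector order: (T1.r0,T2.r0)
SC (5): (0,2), (1,0), (1,2), (2,0), (2,2)
SC∖claimed = {(1,0)}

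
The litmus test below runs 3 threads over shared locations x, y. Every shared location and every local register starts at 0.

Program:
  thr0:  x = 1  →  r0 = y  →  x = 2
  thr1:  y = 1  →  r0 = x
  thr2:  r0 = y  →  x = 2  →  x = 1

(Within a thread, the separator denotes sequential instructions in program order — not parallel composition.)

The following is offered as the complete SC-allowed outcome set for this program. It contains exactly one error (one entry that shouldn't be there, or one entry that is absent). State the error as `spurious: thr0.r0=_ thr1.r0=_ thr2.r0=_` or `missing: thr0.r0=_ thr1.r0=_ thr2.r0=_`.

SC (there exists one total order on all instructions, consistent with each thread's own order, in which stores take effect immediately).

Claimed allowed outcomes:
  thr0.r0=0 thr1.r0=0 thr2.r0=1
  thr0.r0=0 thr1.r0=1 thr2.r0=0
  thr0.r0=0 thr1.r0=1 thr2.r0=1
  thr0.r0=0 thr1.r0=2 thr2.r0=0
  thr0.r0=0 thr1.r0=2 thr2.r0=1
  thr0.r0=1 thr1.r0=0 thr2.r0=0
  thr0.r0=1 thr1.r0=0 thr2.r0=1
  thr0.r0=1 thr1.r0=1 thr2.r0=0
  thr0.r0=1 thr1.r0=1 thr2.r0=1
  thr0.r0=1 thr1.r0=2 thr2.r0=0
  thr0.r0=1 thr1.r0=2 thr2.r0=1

outcome vector order: (thr0.r0,thr1.r0,thr2.r0)
[SC] allowed = {010 011 020 021 100 101 110 111 120 121}
claimed∖SC = {001}

spurious: thr0.r0=0 thr1.r0=0 thr2.r0=1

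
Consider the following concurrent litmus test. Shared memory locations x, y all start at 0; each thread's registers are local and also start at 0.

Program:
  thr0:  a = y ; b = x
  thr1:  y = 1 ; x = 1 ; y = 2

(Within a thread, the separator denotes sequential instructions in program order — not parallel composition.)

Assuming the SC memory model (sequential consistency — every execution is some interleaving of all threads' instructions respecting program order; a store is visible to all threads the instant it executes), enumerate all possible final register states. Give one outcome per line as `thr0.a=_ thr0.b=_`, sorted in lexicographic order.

outcome vector order: (thr0.a,thr0.b)
|SC outcomes| = 5

thr0.a=0 thr0.b=0
thr0.a=0 thr0.b=1
thr0.a=1 thr0.b=0
thr0.a=1 thr0.b=1
thr0.a=2 thr0.b=1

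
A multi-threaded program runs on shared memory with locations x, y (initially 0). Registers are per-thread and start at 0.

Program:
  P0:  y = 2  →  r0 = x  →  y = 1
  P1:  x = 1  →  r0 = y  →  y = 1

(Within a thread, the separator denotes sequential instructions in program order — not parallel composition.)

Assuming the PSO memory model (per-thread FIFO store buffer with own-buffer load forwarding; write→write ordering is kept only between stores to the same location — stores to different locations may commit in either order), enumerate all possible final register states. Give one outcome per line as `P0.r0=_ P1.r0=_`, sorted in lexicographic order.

P0.r0=0 P1.r0=0
P0.r0=0 P1.r0=1
P0.r0=0 P1.r0=2
P0.r0=1 P1.r0=0
P0.r0=1 P1.r0=1
P0.r0=1 P1.r0=2

outcome vector order: (P0.r0,P1.r0)
|PSO outcomes| = 6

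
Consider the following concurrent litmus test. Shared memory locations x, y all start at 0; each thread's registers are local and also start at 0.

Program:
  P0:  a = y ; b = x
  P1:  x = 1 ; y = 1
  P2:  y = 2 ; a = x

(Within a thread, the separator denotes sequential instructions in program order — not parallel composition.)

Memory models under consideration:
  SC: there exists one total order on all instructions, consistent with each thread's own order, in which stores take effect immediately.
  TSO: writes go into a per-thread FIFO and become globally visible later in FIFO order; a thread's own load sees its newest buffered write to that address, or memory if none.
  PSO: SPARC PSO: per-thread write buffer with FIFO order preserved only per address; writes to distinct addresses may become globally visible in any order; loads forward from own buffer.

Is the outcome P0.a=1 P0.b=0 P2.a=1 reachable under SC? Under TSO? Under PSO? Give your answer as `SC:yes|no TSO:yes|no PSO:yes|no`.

SC:no TSO:no PSO:yes

outcome vector order: (P0.a,P0.b,P2.a)
under SC → <0 0 0> <0 0 1> <0 1 0> <0 1 1> <1 1 0> <1 1 1> <2 0 0> <2 0 1> <2 1 0> <2 1 1>
under TSO → <0 0 0> <0 0 1> <0 1 0> <0 1 1> <1 1 0> <1 1 1> <2 0 0> <2 0 1> <2 1 0> <2 1 1>
under PSO → <0 0 0> <0 0 1> <0 1 0> <0 1 1> <1 0 0> <1 0 1> <1 1 0> <1 1 1> <2 0 0> <2 0 1> <2 1 0> <2 1 1>
target <1 0 1> ∈ {PSO}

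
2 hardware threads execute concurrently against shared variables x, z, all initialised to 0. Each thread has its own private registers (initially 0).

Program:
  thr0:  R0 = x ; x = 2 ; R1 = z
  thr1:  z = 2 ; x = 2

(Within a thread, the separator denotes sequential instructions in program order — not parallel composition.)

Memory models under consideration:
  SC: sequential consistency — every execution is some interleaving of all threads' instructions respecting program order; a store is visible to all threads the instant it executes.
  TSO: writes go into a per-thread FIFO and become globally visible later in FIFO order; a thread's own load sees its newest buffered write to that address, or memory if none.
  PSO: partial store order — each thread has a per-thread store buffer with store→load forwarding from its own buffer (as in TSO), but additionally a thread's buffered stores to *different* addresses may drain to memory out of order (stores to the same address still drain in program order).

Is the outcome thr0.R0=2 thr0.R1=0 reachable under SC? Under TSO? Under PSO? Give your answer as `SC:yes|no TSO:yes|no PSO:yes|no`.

outcome vector order: (thr0.R0,thr0.R1)
SC (3): <0 0> <0 2> <2 2>
TSO (3): <0 0> <0 2> <2 2>
PSO (4): <0 0> <0 2> <2 0> <2 2>
target <2 0> ∈ {PSO}

SC:no TSO:no PSO:yes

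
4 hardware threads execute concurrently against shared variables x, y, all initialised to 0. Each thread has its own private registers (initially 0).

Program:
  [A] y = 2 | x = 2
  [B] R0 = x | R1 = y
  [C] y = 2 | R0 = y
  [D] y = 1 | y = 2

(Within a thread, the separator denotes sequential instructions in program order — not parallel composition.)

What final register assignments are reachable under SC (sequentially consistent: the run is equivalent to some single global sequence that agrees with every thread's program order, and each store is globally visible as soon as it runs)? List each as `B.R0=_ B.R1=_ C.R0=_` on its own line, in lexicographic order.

B.R0=0 B.R1=0 C.R0=1
B.R0=0 B.R1=0 C.R0=2
B.R0=0 B.R1=1 C.R0=1
B.R0=0 B.R1=1 C.R0=2
B.R0=0 B.R1=2 C.R0=1
B.R0=0 B.R1=2 C.R0=2
B.R0=2 B.R1=1 C.R0=1
B.R0=2 B.R1=1 C.R0=2
B.R0=2 B.R1=2 C.R0=1
B.R0=2 B.R1=2 C.R0=2

outcome vector order: (B.R0,B.R1,C.R0)
|SC outcomes| = 10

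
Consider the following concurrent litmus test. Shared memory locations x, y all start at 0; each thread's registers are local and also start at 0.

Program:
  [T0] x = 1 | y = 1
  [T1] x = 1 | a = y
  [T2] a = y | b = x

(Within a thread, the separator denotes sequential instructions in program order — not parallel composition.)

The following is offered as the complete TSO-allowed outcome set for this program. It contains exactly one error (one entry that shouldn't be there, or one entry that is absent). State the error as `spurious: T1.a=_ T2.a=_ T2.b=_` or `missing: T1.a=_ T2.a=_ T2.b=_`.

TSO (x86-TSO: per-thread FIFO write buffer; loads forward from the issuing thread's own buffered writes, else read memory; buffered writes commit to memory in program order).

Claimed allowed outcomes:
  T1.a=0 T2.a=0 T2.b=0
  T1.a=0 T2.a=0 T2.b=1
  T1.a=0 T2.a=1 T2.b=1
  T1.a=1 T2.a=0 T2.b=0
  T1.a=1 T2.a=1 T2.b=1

outcome vector order: (T1.a,T2.a,T2.b)
[TSO] allowed = {(0,0,0), (0,0,1), (0,1,1), (1,0,0), (1,0,1), (1,1,1)}
TSO∖claimed = {(1,0,1)}

missing: T1.a=1 T2.a=0 T2.b=1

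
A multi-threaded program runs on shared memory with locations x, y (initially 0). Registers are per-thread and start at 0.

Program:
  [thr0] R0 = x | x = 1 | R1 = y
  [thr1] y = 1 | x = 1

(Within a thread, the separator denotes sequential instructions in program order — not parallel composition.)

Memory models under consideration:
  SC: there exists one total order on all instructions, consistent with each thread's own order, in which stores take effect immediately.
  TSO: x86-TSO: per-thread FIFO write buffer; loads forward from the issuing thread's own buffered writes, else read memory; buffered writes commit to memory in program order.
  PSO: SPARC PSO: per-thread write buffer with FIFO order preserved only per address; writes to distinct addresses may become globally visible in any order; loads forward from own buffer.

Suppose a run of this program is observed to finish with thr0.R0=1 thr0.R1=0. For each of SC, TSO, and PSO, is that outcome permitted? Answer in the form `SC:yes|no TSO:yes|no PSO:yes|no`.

outcome vector order: (thr0.R0,thr0.R1)
[SC] allowed = {<0 0>; <0 1>; <1 1>}
[TSO] allowed = {<0 0>; <0 1>; <1 1>}
[PSO] allowed = {<0 0>; <0 1>; <1 0>; <1 1>}
target <1 0> ∈ {PSO}

SC:no TSO:no PSO:yes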